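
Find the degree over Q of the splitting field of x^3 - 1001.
[K : Q] = 6

The roots of x^3 - 1001 are ∛1001, ω∛1001, ω^2∛1001 where ω = e^(2πi/3) is a primitive cube root of unity, so K = Q(∛1001, ω). Now [Q(∛1001):Q] = 3 (since 1001 is not a perfect cube, x^3 - 1001 is irreducible) and [Q(ω):Q] = 2. Both 2 and 3 divide [K:Q], and [K:Q] ≤ 3·2 = 6, so [K:Q] = 6. (Equivalently: Q(∛1001) ⊂ R but ω ∉ R, so [K : Q(∛1001)] = 2.)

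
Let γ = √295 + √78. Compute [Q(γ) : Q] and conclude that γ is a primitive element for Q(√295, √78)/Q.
[Q(γ) : Q] = 4 (equivalently, Q(γ) = Q(√295, √78))

Obviously Q(γ) ⊆ Q(√295, √78), and [Q(√295, √78):Q] = 4 (since 295, 78 are distinct squarefree integers > 1 with 23010 not a perfect square). To show equality we compute the minimal polynomial of γ. From γ = √295 + √78: γ^2 = 295 + 2√(23010) + 78 = 373 + 2√(23010), so γ^2 - 373 = 2√(23010); squaring, (γ^2 - 373)^2 = 4·23010, i.e. γ^4 - 746γ^2 + 139129 - 92040 = 0, i.e. γ^4 - 746γ^2 + 47089 = 0. So γ is a root of x^4 - 746x^2 + 47089. This polynomial is irreducible over Q: it has no rational root (each ±√295 ± √78 is irrational), and any factorization into two quadratics over Q would force √(23010) ∈ Q (pairing opposite roots) or √295, √78 ∈ Q (other pairings), all impossible. Hence [Q(γ):Q] = 4 = [Q(√295, √78):Q], so Q(γ) = Q(√295, √78).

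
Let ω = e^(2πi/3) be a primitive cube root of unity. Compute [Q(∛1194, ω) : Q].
[Q(∛1194, ω) : Q] = 6

[Q(∛1194):Q] = 3 (min poly x^3 - 1194, irreducible since 1194 is not a perfect cube). [Q(ω):Q] = 2 (min poly x^2 + x + 1). Since Q(∛1194) ⊂ R and ω ∉ R, we have ω ∉ Q(∛1194), so x^2 + x + 1 remains irreducible over Q(∛1194) and [Q(∛1194, ω) : Q(∛1194)] = 2. By the tower law, [Q(∛1194, ω) : Q] = 3 · 2 = 6. (In fact Q(∛1194, ω) is the splitting field of x^3 - 1194 over Q.)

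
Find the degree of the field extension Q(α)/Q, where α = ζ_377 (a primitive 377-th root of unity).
[Q(α):Q] = 336

The minimal polynomial of ζ_377 over Q is the 377-th cyclotomic polynomial Φ_377(x), which is irreducible over Q and has degree φ(377) = 336. Hence [Q(α):Q] = φ(377) = 336.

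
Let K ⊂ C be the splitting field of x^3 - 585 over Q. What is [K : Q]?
[K : Q] = 6

The roots of x^3 - 585 are ∛585, ω∛585, ω^2∛585 where ω = e^(2πi/3) is a primitive cube root of unity, so K = Q(∛585, ω). Now [Q(∛585):Q] = 3 (since 585 is not a perfect cube, x^3 - 585 is irreducible) and [Q(ω):Q] = 2. Both 2 and 3 divide [K:Q], and [K:Q] ≤ 3·2 = 6, so [K:Q] = 6. (Equivalently: Q(∛585) ⊂ R but ω ∉ R, so [K : Q(∛585)] = 2.)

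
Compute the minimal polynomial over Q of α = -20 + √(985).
m_α(x) = x^2 + 40x - 585

From α + 20 = √(985), squaring gives (α + 20)^2 = 985, i.e. α^2 + 40α + 400 = 985, so α^2 + 40α - 585 = 0. The discriminant of x^2 + 40x - 585 is (40)^2 - 4·(-585) = 1600 + 2340 = 3940, and 4·(985) is not a perfect square in Q since 985 is squarefree and ≠ 1. Hence x^2 + 40x - 585 is irreducible over Q and is the minimal polynomial of α.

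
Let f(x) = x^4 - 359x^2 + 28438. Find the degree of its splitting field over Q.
[K : Q] = 4

Solving the quadratic in x^2: x^2 = (359 ± √(359^2 - 4·28438))/2 = (359 ± √15129)/2 = (359 ± 123)/2, giving x^2 = 241 or x^2 = 118. So f(x) = (x^2 - 241)(x^2 - 118) and the roots of f are ±√241, ±√118. Hence the splitting field is K = Q(√241, √118). Since 241 and 118 are distinct squarefree integers > 1, their product 28438 is not a perfect square, so √118 ∉ Q(√241). By the tower law [K:Q] = [Q(√241,√118):Q(√241)] · [Q(√241):Q] = 2 · 2 = 4.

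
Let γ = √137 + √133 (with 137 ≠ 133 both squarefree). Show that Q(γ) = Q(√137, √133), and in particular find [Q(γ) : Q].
[Q(γ) : Q] = 4 (equivalently, Q(γ) = Q(√137, √133))

Obviously Q(γ) ⊆ Q(√137, √133), and [Q(√137, √133):Q] = 4 (since 137, 133 are distinct squarefree integers > 1 with 18221 not a perfect square). To show equality we compute the minimal polynomial of γ. From γ = √137 + √133: γ^2 = 137 + 2√(18221) + 133 = 270 + 2√(18221), so γ^2 - 270 = 2√(18221); squaring, (γ^2 - 270)^2 = 4·18221, i.e. γ^4 - 540γ^2 + 72900 - 72884 = 0, i.e. γ^4 - 540γ^2 + 16 = 0. So γ is a root of x^4 - 540x^2 + 16. This polynomial is irreducible over Q: it has no rational root (each ±√137 ± √133 is irrational), and any factorization into two quadratics over Q would force √(18221) ∈ Q (pairing opposite roots) or √137, √133 ∈ Q (other pairings), all impossible. Hence [Q(γ):Q] = 4 = [Q(√137, √133):Q], so Q(γ) = Q(√137, √133).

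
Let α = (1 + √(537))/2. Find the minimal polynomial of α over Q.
m_α(x) = x^2 - x - 134

From 2α - 1 = √(537), squaring gives (2α - 1)^2 = 537, i.e. 4α^2 - 4α + 1 = 537, so α^2 - α + (1 - 537)/4 = 0. Since 537 ≡ 1 (mod 4), (1 - 537)/4 = -134 ∈ Z. The polynomial x^2 - x - 134 has discriminant 1 - 4·(-134) = 537, which is not a perfect square in Q (d = 537 is squarefree and ≠ 1), so x^2 - x - 134 is irreducible over Q. It is the minimal polynomial of α.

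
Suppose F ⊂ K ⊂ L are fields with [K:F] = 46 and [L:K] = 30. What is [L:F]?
[L:F] = 1380

The tower law says that for any tower of field extensions F ⊂ K ⊂ L with finite degrees, [L:F] = [L:K] · [K:F]. Here this gives [L:F] = 30 · 46 = 1380.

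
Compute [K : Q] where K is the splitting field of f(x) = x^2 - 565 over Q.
[K : Q] = 2

f(x) = x^2 - 565 factors as (x - √565)(x + √565). The splitting field is K = Q(√565). Since 565 is squarefree and > 1, it is not a perfect square, so x^2 - 565 is irreducible over Q and [Q(√565) : Q] = 2. Hence [K : Q] = 2.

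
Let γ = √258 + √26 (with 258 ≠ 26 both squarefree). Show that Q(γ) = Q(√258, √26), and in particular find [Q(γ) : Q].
[Q(γ) : Q] = 4 (equivalently, Q(γ) = Q(√258, √26))

Obviously Q(γ) ⊆ Q(√258, √26), and [Q(√258, √26):Q] = 4 (since 258, 26 are distinct squarefree integers > 1 with 6708 not a perfect square). To show equality we compute the minimal polynomial of γ. From γ = √258 + √26: γ^2 = 258 + 2√(6708) + 26 = 284 + 2√(6708), so γ^2 - 284 = 2√(6708); squaring, (γ^2 - 284)^2 = 4·6708, i.e. γ^4 - 568γ^2 + 80656 - 26832 = 0, i.e. γ^4 - 568γ^2 + 53824 = 0. So γ is a root of x^4 - 568x^2 + 53824. This polynomial is irreducible over Q: it has no rational root (each ±√258 ± √26 is irrational), and any factorization into two quadratics over Q would force √(6708) ∈ Q (pairing opposite roots) or √258, √26 ∈ Q (other pairings), all impossible. Hence [Q(γ):Q] = 4 = [Q(√258, √26):Q], so Q(γ) = Q(√258, √26).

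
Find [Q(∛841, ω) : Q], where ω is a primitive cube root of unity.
[Q(∛841, ω) : Q] = 6

[Q(∛841):Q] = 3 (min poly x^3 - 841, irreducible since 841 is not a perfect cube). [Q(ω):Q] = 2 (min poly x^2 + x + 1). Since Q(∛841) ⊂ R and ω ∉ R, we have ω ∉ Q(∛841), so x^2 + x + 1 remains irreducible over Q(∛841) and [Q(∛841, ω) : Q(∛841)] = 2. By the tower law, [Q(∛841, ω) : Q] = 3 · 2 = 6. (In fact Q(∛841, ω) is the splitting field of x^3 - 841 over Q.)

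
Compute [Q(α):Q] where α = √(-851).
[Q(α):Q] = 2

[Q(α):Q] equals the degree of the minimal polynomial of α. Here α^2 = -851 and x^2 + 851 is irreducible (d = -851 is squarefree, ≠ 1, hence not a square), so deg(m_α) = 2. Thus [Q(α):Q] = 2.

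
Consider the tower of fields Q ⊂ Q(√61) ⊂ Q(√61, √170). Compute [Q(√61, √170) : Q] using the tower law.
[Q(√61, √170) : Q] = 4

[Q(√61):Q] = 2 (min poly x^2 - 61, irreducible since 61 is squarefree > 1). For the top step, suppose √170 ∈ Q(√61), say √170 = c + d√61 with c, d ∈ Q. Squaring: 170 = c^2 + 61d^2 + 2cd√61. Since √61 ∉ Q this forces 2cd = 0. If d = 0 then √170 = c ∈ Q, contradicting 170 squarefree > 1. If c = 0 then 170 = 61d^2, so 61·170 = (61d)^2 is a perfect square in Q — but 61·170 = 10370 is not a perfect square (since 61 and 170 are distinct squarefree integers). Contradiction. Hence √170 ∉ Q(√61), so x^2 - 170 stays irreducible over Q(√61) and [Q(√61, √170) : Q(√61)] = 2. By the tower law, [Q(√61, √170) : Q] = 2 · 2 = 4.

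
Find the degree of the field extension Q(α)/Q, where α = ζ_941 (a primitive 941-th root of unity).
[Q(α):Q] = 940

The minimal polynomial of ζ_941 over Q is the 941-th cyclotomic polynomial Φ_941(x), which is irreducible over Q and has degree φ(941) = 940. Hence [Q(α):Q] = φ(941) = 940.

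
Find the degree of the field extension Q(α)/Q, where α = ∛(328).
[Q(α):Q] = 3

The minimal polynomial of α is x^3 - 328, irreducible over Q since 328 is not a perfect cube (so x^3 - 328 has no rational root). Hence [Q(α):Q] = deg(m_α) = 3.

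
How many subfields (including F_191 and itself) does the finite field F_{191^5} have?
F_{191^5} has 2 subfields

The subfields of F_{p^n} are exactly the fields F_{p^d} for d | n (each is the fixed field of the unique index-d subgroup of Gal(F_{p^n}/F_p) ≅ Z/nZ). The divisors of n = 5 are {1, 5}, giving 2 subfields: F_{191^1}, F_{191^5}.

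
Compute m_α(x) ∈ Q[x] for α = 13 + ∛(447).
m_α(x) = x^3 - 39x^2 + 507x - 2644

Set β = α - 13 = ∛(447), so β^3 = 447. Then (α - 13)^3 - 447 = 0, i.e. α is a root of g(x) = (x - 13)^3 - 447 = x^3 - 39x^2 + 507x - 2644. Since g(x) = h(x - 13) where h(x) = x^3 - 447, and h is irreducible over Q (because 447 is not a perfect cube, so h has no rational root, and a monic cubic with no rational root is irreducible), g is also irreducible (irreducibility is preserved under the substitution x → x - 13). Hence m_α(x) = x^3 - 39x^2 + 507x - 2644.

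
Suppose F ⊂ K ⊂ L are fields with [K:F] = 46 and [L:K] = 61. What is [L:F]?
[L:F] = 2806

The tower law says that for any tower of field extensions F ⊂ K ⊂ L with finite degrees, [L:F] = [L:K] · [K:F]. Here this gives [L:F] = 61 · 46 = 2806.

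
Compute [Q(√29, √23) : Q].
[Q(√29, √23) : Q] = 4

[Q(√29):Q] = 2 (min poly x^2 - 29, irreducible since 29 is squarefree > 1). For the top step, suppose √23 ∈ Q(√29), say √23 = c + d√29 with c, d ∈ Q. Squaring: 23 = c^2 + 29d^2 + 2cd√29. Since √29 ∉ Q this forces 2cd = 0. If d = 0 then √23 = c ∈ Q, contradicting 23 squarefree > 1. If c = 0 then 23 = 29d^2, so 29·23 = (29d)^2 is a perfect square in Q — but 29·23 = 667 is not a perfect square (since 29 and 23 are distinct squarefree integers). Contradiction. Hence √23 ∉ Q(√29), so x^2 - 23 stays irreducible over Q(√29) and [Q(√29, √23) : Q(√29)] = 2. By the tower law, [Q(√29, √23) : Q] = 2 · 2 = 4.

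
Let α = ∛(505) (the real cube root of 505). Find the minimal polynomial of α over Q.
m_α(x) = x^3 - 505

α satisfies α^3 = 505, so x^3 - 505 annihilates α. By the rational root test, a rational root p/q (in lowest terms) of x^3 - 505 would satisfy p^3 = 505 q^3, forcing q = 1 and p^3 = 505; but 505 is not a perfect cube, contradiction. A monic cubic over Q with no rational root is irreducible (any nontrivial factorization would include a linear factor). Hence x^3 - 505 is the minimal polynomial of α, and in particular [Q(α):Q] = 3.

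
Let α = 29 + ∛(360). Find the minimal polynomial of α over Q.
m_α(x) = x^3 - 87x^2 + 2523x - 24749

Set β = α - 29 = ∛(360), so β^3 = 360. Then (α - 29)^3 - 360 = 0, i.e. α is a root of g(x) = (x - 29)^3 - 360 = x^3 - 87x^2 + 2523x - 24749. Since g(x) = h(x - 29) where h(x) = x^3 - 360, and h is irreducible over Q (because 360 is not a perfect cube, so h has no rational root, and a monic cubic with no rational root is irreducible), g is also irreducible (irreducibility is preserved under the substitution x → x - 29). Hence m_α(x) = x^3 - 87x^2 + 2523x - 24749.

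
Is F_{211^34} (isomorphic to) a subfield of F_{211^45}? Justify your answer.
No: F_{211^34} is not a subfield of F_{211^45}

F_{p^m} embeds in F_{p^n} iff m | n. Here 34 ∤ 45 (since 45 = 1·34 + 11 with remainder 11 ≠ 0), so F_{211^34} is not a subfield of F_{211^45}. Equivalently: if it were, the tower law would give 34 = [F_{211^34}:F_211] dividing [F_{211^45}:F_211] = 45, contradiction.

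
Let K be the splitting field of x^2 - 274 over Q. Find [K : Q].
[K : Q] = 2

f(x) = x^2 - 274 factors as (x - √274)(x + √274). The splitting field is K = Q(√274). Since 274 is squarefree and > 1, it is not a perfect square, so x^2 - 274 is irreducible over Q and [Q(√274) : Q] = 2. Hence [K : Q] = 2.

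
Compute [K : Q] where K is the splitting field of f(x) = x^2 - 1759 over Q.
[K : Q] = 2

f(x) = x^2 - 1759 factors as (x - √1759)(x + √1759). The splitting field is K = Q(√1759). Since 1759 is squarefree and > 1, it is not a perfect square, so x^2 - 1759 is irreducible over Q and [Q(√1759) : Q] = 2. Hence [K : Q] = 2.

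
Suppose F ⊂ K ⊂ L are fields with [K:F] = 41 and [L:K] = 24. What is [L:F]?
[L:F] = 984

The tower law says that for any tower of field extensions F ⊂ K ⊂ L with finite degrees, [L:F] = [L:K] · [K:F]. Here this gives [L:F] = 24 · 41 = 984.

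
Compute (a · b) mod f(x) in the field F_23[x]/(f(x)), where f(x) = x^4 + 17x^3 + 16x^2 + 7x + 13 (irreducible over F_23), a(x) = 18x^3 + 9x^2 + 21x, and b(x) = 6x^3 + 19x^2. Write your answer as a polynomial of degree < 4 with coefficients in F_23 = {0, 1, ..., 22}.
a · b ≡ 3x^2 + 7 (mod f(x))

Multiply in F_23[x]: a(x)·b(x) = (18x^3 + 9x^2 + 21x)·(6x^3 + 19x^2) = 16x^6 + 5x^5 + 21x^4 + 8x^3. This has degree ≥ 4, so divide by f(x) over F_23: 16x^6 + 5x^5 + 21x^4 + 8x^3 = (16x^2 + 9x + 3)·(x^4 + 17x^3 + 16x^2 + 7x + 13) + (3x^2 + 7). Hence a·b ≡ 3x^2 + 7 (mod f). (F_23[x]/(f) is a field with 23^4 = 279841 elements since f is irreducible of degree 4.)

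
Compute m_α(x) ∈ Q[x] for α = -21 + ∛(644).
m_α(x) = x^3 + 63x^2 + 1323x + 8617

Set β = α + 21 = ∛(644), so β^3 = 644. Then (α + 21)^3 - 644 = 0, i.e. α is a root of g(x) = (x + 21)^3 - 644 = x^3 + 63x^2 + 1323x + 8617. Since g(x) = h(x + 21) where h(x) = x^3 - 644, and h is irreducible over Q (because 644 is not a perfect cube, so h has no rational root, and a monic cubic with no rational root is irreducible), g is also irreducible (irreducibility is preserved under the substitution x → x + 21). Hence m_α(x) = x^3 + 63x^2 + 1323x + 8617.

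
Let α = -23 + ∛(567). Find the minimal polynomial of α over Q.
m_α(x) = x^3 + 69x^2 + 1587x + 11600

Set β = α + 23 = ∛(567), so β^3 = 567. Then (α + 23)^3 - 567 = 0, i.e. α is a root of g(x) = (x + 23)^3 - 567 = x^3 + 69x^2 + 1587x + 11600. Since g(x) = h(x + 23) where h(x) = x^3 - 567, and h is irreducible over Q (because 567 is not a perfect cube, so h has no rational root, and a monic cubic with no rational root is irreducible), g is also irreducible (irreducibility is preserved under the substitution x → x + 23). Hence m_α(x) = x^3 + 69x^2 + 1587x + 11600.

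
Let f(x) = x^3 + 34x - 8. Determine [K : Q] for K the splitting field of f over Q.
[K : Q] = 6

By the rational root test, any rational root of the monic integer polynomial f(x) = x^3 + 34x - 8 must be an integer dividing the constant term -8, i.e. one of ±{1, 2, 4, 8}. Evaluating: f(1) = 27, f(-1) = -43, f(2) = 68, f(-2) = -84, f(4) = 192, f(-4) = -208, f(8) = 776, f(-8) = -792; none is 0, so f has no rational root and is therefore irreducible over Q (a cubic with no linear factor over a field is irreducible). For an irreducible cubic, the Galois group is A_3 or S_3 according as the discriminant disc(f) = -4a^3 - 27b^2 = -4·(34)^3 - 27·(-8)^2 = -158944 is or is not a square in Q. Here disc(f) = -158944 is not a perfect square in Q, so the Galois group of f over Q is not contained in A_3 and must be all of S_3. The splitting field has degree |S_3| = 6 over Q, so [K : Q] = 6.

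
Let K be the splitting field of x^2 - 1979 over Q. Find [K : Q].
[K : Q] = 2

f(x) = x^2 - 1979 factors as (x - √1979)(x + √1979). The splitting field is K = Q(√1979). Since 1979 is squarefree and > 1, it is not a perfect square, so x^2 - 1979 is irreducible over Q and [Q(√1979) : Q] = 2. Hence [K : Q] = 2.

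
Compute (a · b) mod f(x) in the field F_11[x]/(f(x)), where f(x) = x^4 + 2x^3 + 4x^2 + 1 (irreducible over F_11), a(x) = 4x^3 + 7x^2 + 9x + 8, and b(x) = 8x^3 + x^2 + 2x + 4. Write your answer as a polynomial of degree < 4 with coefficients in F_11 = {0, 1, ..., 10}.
a · b ≡ 9x^3 + x + 10 (mod f(x))

Multiply in F_11[x]: a(x)·b(x) = (4x^3 + 7x^2 + 9x + 8)·(8x^3 + x^2 + 2x + 4) = 10x^6 + 5x^5 + 10x^4 + 4x^3 + 10x^2 + 8x + 10. This has degree ≥ 4, so divide by f(x) over F_11: 10x^6 + 5x^5 + 10x^4 + 4x^3 + 10x^2 + 8x + 10 = (10x^2 + 7x)·(x^4 + 2x^3 + 4x^2 + 1) + (9x^3 + x + 10). Hence a·b ≡ 9x^3 + x + 10 (mod f). (F_11[x]/(f) is a field with 11^4 = 14641 elements since f is irreducible of degree 4.)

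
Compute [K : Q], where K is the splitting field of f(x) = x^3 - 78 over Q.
[K : Q] = 6

The roots of x^3 - 78 are ∛78, ω∛78, ω^2∛78 where ω = e^(2πi/3) is a primitive cube root of unity, so K = Q(∛78, ω). Now [Q(∛78):Q] = 3 (since 78 is not a perfect cube, x^3 - 78 is irreducible) and [Q(ω):Q] = 2. Both 2 and 3 divide [K:Q], and [K:Q] ≤ 3·2 = 6, so [K:Q] = 6. (Equivalently: Q(∛78) ⊂ R but ω ∉ R, so [K : Q(∛78)] = 2.)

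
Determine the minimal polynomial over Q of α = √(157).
m_α(x) = x^2 - 157

α satisfies α^2 - 157 = 0, so x^2 - 157 annihilates α. Since d = 157 is squarefree and ≠ 1, it is not a perfect square in Q, so x^2 - 157 has no rational root and is therefore irreducible over Q (a degree-2 polynomial over a field is irreducible iff it has no root). Hence m_α(x) = x^2 - 157.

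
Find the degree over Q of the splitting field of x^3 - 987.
[K : Q] = 6

The roots of x^3 - 987 are ∛987, ω∛987, ω^2∛987 where ω = e^(2πi/3) is a primitive cube root of unity, so K = Q(∛987, ω). Now [Q(∛987):Q] = 3 (since 987 is not a perfect cube, x^3 - 987 is irreducible) and [Q(ω):Q] = 2. Both 2 and 3 divide [K:Q], and [K:Q] ≤ 3·2 = 6, so [K:Q] = 6. (Equivalently: Q(∛987) ⊂ R but ω ∉ R, so [K : Q(∛987)] = 2.)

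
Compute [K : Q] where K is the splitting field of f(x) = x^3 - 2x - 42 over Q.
[K : Q] = 6

By the rational root test, any rational root of the monic integer polynomial f(x) = x^3 - 2x - 42 must be an integer dividing the constant term -42, i.e. one of ±{1, 2, 3, 6, 7, 14, 21, 42}. Evaluating: f(1) = -43, f(-1) = -41, f(2) = -38, f(-2) = -46, f(3) = -21, f(-3) = -63, f(6) = 162, f(-6) = -246, f(7) = 287, f(-7) = -371, f(14) = 2674, f(-14) = -2758, f(21) = 9177, f(-21) = -9261, f(42) = 73962, f(-42) = -74046; none is 0, so f has no rational root and is therefore irreducible over Q (a cubic with no linear factor over a field is irreducible). For an irreducible cubic, the Galois group is A_3 or S_3 according as the discriminant disc(f) = -4a^3 - 27b^2 = -4·(-2)^3 - 27·(-42)^2 = -47596 is or is not a square in Q. Here disc(f) = -47596 is not a perfect square in Q, so the Galois group of f over Q is not contained in A_3 and must be all of S_3. The splitting field has degree |S_3| = 6 over Q, so [K : Q] = 6.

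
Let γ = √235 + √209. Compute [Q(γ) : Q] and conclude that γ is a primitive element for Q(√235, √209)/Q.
[Q(γ) : Q] = 4 (equivalently, Q(γ) = Q(√235, √209))

Obviously Q(γ) ⊆ Q(√235, √209), and [Q(√235, √209):Q] = 4 (since 235, 209 are distinct squarefree integers > 1 with 49115 not a perfect square). To show equality we compute the minimal polynomial of γ. From γ = √235 + √209: γ^2 = 235 + 2√(49115) + 209 = 444 + 2√(49115), so γ^2 - 444 = 2√(49115); squaring, (γ^2 - 444)^2 = 4·49115, i.e. γ^4 - 888γ^2 + 197136 - 196460 = 0, i.e. γ^4 - 888γ^2 + 676 = 0. So γ is a root of x^4 - 888x^2 + 676. This polynomial is irreducible over Q: it has no rational root (each ±√235 ± √209 is irrational), and any factorization into two quadratics over Q would force √(49115) ∈ Q (pairing opposite roots) or √235, √209 ∈ Q (other pairings), all impossible. Hence [Q(γ):Q] = 4 = [Q(√235, √209):Q], so Q(γ) = Q(√235, √209).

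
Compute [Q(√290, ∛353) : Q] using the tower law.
[Q(√290, ∛353) : Q] = 6

Let L = Q(√290, ∛353). Since Q(√290) ⊂ L and [Q(√290):Q] = 2, the tower law gives 2 | [L:Q]. Likewise Q(∛353) ⊂ L with [Q(∛353):Q] = 3 (because 353 is not a perfect cube), so 3 | [L:Q]. As gcd(2,3) = 1, [L:Q] is divisible by 6. Conversely L is generated over Q by √290 and ∛353, so [L:Q] ≤ 2·3 = 6. Therefore [Q(√290, ∛353) : Q] = 6.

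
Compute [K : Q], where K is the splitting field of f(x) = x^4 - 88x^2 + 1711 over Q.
[K : Q] = 4

Solving the quadratic in x^2: x^2 = (88 ± √(88^2 - 4·1711))/2 = (88 ± √900)/2 = (88 ± 30)/2, giving x^2 = 29 or x^2 = 59. So f(x) = (x^2 - 29)(x^2 - 59) and the roots of f are ±√29, ±√59. Hence the splitting field is K = Q(√29, √59). Since 29 and 59 are distinct squarefree integers > 1, their product 1711 is not a perfect square, so √59 ∉ Q(√29). By the tower law [K:Q] = [Q(√29,√59):Q(√29)] · [Q(√29):Q] = 2 · 2 = 4.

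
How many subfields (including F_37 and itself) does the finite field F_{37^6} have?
F_{37^6} has 4 subfields

The subfields of F_{p^n} are exactly the fields F_{p^d} for d | n (each is the fixed field of the unique index-d subgroup of Gal(F_{p^n}/F_p) ≅ Z/nZ). The divisors of n = 6 are {1, 2, 3, 6}, giving 4 subfields: F_{37^1}, F_{37^2}, F_{37^3}, F_{37^6}.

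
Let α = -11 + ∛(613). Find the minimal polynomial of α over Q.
m_α(x) = x^3 + 33x^2 + 363x + 718

Set β = α + 11 = ∛(613), so β^3 = 613. Then (α + 11)^3 - 613 = 0, i.e. α is a root of g(x) = (x + 11)^3 - 613 = x^3 + 33x^2 + 363x + 718. Since g(x) = h(x + 11) where h(x) = x^3 - 613, and h is irreducible over Q (because 613 is not a perfect cube, so h has no rational root, and a monic cubic with no rational root is irreducible), g is also irreducible (irreducibility is preserved under the substitution x → x + 11). Hence m_α(x) = x^3 + 33x^2 + 363x + 718.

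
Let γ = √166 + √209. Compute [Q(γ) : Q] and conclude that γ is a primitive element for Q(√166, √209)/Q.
[Q(γ) : Q] = 4 (equivalently, Q(γ) = Q(√166, √209))

Obviously Q(γ) ⊆ Q(√166, √209), and [Q(√166, √209):Q] = 4 (since 166, 209 are distinct squarefree integers > 1 with 34694 not a perfect square). To show equality we compute the minimal polynomial of γ. From γ = √166 + √209: γ^2 = 166 + 2√(34694) + 209 = 375 + 2√(34694), so γ^2 - 375 = 2√(34694); squaring, (γ^2 - 375)^2 = 4·34694, i.e. γ^4 - 750γ^2 + 140625 - 138776 = 0, i.e. γ^4 - 750γ^2 + 1849 = 0. So γ is a root of x^4 - 750x^2 + 1849. This polynomial is irreducible over Q: it has no rational root (each ±√166 ± √209 is irrational), and any factorization into two quadratics over Q would force √(34694) ∈ Q (pairing opposite roots) or √166, √209 ∈ Q (other pairings), all impossible. Hence [Q(γ):Q] = 4 = [Q(√166, √209):Q], so Q(γ) = Q(√166, √209).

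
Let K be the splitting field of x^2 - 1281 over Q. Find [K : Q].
[K : Q] = 2

f(x) = x^2 - 1281 factors as (x - √1281)(x + √1281). The splitting field is K = Q(√1281). Since 1281 is squarefree and > 1, it is not a perfect square, so x^2 - 1281 is irreducible over Q and [Q(√1281) : Q] = 2. Hence [K : Q] = 2.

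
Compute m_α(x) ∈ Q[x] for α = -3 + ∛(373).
m_α(x) = x^3 + 9x^2 + 27x - 346

Set β = α + 3 = ∛(373), so β^3 = 373. Then (α + 3)^3 - 373 = 0, i.e. α is a root of g(x) = (x + 3)^3 - 373 = x^3 + 9x^2 + 27x - 346. Since g(x) = h(x + 3) where h(x) = x^3 - 373, and h is irreducible over Q (because 373 is not a perfect cube, so h has no rational root, and a monic cubic with no rational root is irreducible), g is also irreducible (irreducibility is preserved under the substitution x → x + 3). Hence m_α(x) = x^3 + 9x^2 + 27x - 346.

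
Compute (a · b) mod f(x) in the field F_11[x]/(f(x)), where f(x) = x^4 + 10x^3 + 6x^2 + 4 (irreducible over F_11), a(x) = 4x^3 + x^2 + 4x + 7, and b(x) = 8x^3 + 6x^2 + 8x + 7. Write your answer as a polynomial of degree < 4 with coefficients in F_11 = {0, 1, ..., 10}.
a · b ≡ 4x^3 + 4x^2 + 4x + 6 (mod f(x))

Multiply in F_11[x]: a(x)·b(x) = (4x^3 + x^2 + 4x + 7)·(8x^3 + 6x^2 + 8x + 7) = 10x^6 + 10x^5 + 4x^4 + 6x^3 + 4x^2 + 7x + 5. This has degree ≥ 4, so divide by f(x) over F_11: 10x^6 + 10x^5 + 4x^4 + 6x^3 + 4x^2 + 7x + 5 = (10x^2 + 9x + 8)·(x^4 + 10x^3 + 6x^2 + 4) + (4x^3 + 4x^2 + 4x + 6). Hence a·b ≡ 4x^3 + 4x^2 + 4x + 6 (mod f). (F_11[x]/(f) is a field with 11^4 = 14641 elements since f is irreducible of degree 4.)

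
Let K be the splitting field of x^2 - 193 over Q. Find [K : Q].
[K : Q] = 2

f(x) = x^2 - 193 factors as (x - √193)(x + √193). The splitting field is K = Q(√193). Since 193 is squarefree and > 1, it is not a perfect square, so x^2 - 193 is irreducible over Q and [Q(√193) : Q] = 2. Hence [K : Q] = 2.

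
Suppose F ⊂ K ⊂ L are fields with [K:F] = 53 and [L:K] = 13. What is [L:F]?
[L:F] = 689

The tower law says that for any tower of field extensions F ⊂ K ⊂ L with finite degrees, [L:F] = [L:K] · [K:F]. Here this gives [L:F] = 13 · 53 = 689.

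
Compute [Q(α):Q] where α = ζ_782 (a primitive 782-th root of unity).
[Q(α):Q] = 352

The minimal polynomial of ζ_782 over Q is the 782-th cyclotomic polynomial Φ_782(x), which is irreducible over Q and has degree φ(782) = 352. Hence [Q(α):Q] = φ(782) = 352.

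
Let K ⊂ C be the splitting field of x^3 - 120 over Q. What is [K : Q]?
[K : Q] = 6

The roots of x^3 - 120 are ∛120, ω∛120, ω^2∛120 where ω = e^(2πi/3) is a primitive cube root of unity, so K = Q(∛120, ω). Now [Q(∛120):Q] = 3 (since 120 is not a perfect cube, x^3 - 120 is irreducible) and [Q(ω):Q] = 2. Both 2 and 3 divide [K:Q], and [K:Q] ≤ 3·2 = 6, so [K:Q] = 6. (Equivalently: Q(∛120) ⊂ R but ω ∉ R, so [K : Q(∛120)] = 2.)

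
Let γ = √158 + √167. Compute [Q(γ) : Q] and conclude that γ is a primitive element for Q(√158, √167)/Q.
[Q(γ) : Q] = 4 (equivalently, Q(γ) = Q(√158, √167))

Obviously Q(γ) ⊆ Q(√158, √167), and [Q(√158, √167):Q] = 4 (since 158, 167 are distinct squarefree integers > 1 with 26386 not a perfect square). To show equality we compute the minimal polynomial of γ. From γ = √158 + √167: γ^2 = 158 + 2√(26386) + 167 = 325 + 2√(26386), so γ^2 - 325 = 2√(26386); squaring, (γ^2 - 325)^2 = 4·26386, i.e. γ^4 - 650γ^2 + 105625 - 105544 = 0, i.e. γ^4 - 650γ^2 + 81 = 0. So γ is a root of x^4 - 650x^2 + 81. This polynomial is irreducible over Q: it has no rational root (each ±√158 ± √167 is irrational), and any factorization into two quadratics over Q would force √(26386) ∈ Q (pairing opposite roots) or √158, √167 ∈ Q (other pairings), all impossible. Hence [Q(γ):Q] = 4 = [Q(√158, √167):Q], so Q(γ) = Q(√158, √167).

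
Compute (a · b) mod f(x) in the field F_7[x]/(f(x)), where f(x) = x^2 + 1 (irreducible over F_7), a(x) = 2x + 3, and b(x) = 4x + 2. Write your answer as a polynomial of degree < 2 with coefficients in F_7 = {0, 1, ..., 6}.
a · b ≡ 2x + 5 (mod f(x))

Multiply in F_7[x]: a(x)·b(x) = (2x + 3)·(4x + 2) = x^2 + 2x + 6. This has degree ≥ 2, so divide by f(x) over F_7: x^2 + 2x + 6 = (1)·(x^2 + 1) + (2x + 5). Hence a·b ≡ 2x + 5 (mod f). (F_7[x]/(f) is a field with 7^2 = 49 elements since f is irreducible of degree 2.)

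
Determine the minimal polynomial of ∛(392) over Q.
m_α(x) = x^3 - 392

α satisfies α^3 = 392, so x^3 - 392 annihilates α. By the rational root test, a rational root p/q (in lowest terms) of x^3 - 392 would satisfy p^3 = 392 q^3, forcing q = 1 and p^3 = 392; but 392 is not a perfect cube, contradiction. A monic cubic over Q with no rational root is irreducible (any nontrivial factorization would include a linear factor). Hence x^3 - 392 is the minimal polynomial of α, and in particular [Q(α):Q] = 3.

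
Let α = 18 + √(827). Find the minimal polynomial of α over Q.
m_α(x) = x^2 - 36x - 503

From α - 18 = √(827), squaring gives (α - 18)^2 = 827, i.e. α^2 - 36α + 324 = 827, so α^2 - 36α - 503 = 0. The discriminant of x^2 - 36x - 503 is (-36)^2 - 4·(-503) = 1296 + 2012 = 3308, and 4·(827) is not a perfect square in Q since 827 is squarefree and ≠ 1. Hence x^2 - 36x - 503 is irreducible over Q and is the minimal polynomial of α.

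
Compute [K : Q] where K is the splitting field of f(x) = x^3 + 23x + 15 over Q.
[K : Q] = 6

By the rational root test, any rational root of the monic integer polynomial f(x) = x^3 + 23x + 15 must be an integer dividing the constant term 15, i.e. one of ±{1, 3, 5, 15}. Evaluating: f(1) = 39, f(-1) = -9, f(3) = 111, f(-3) = -81, f(5) = 255, f(-5) = -225, f(15) = 3735, f(-15) = -3705; none is 0, so f has no rational root and is therefore irreducible over Q (a cubic with no linear factor over a field is irreducible). For an irreducible cubic, the Galois group is A_3 or S_3 according as the discriminant disc(f) = -4a^3 - 27b^2 = -4·(23)^3 - 27·(15)^2 = -54743 is or is not a square in Q. Here disc(f) = -54743 is not a perfect square in Q, so the Galois group of f over Q is not contained in A_3 and must be all of S_3. The splitting field has degree |S_3| = 6 over Q, so [K : Q] = 6.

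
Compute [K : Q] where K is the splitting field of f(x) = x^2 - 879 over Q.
[K : Q] = 2

f(x) = x^2 - 879 factors as (x - √879)(x + √879). The splitting field is K = Q(√879). Since 879 is squarefree and > 1, it is not a perfect square, so x^2 - 879 is irreducible over Q and [Q(√879) : Q] = 2. Hence [K : Q] = 2.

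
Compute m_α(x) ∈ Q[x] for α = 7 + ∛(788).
m_α(x) = x^3 - 21x^2 + 147x - 1131

Set β = α - 7 = ∛(788), so β^3 = 788. Then (α - 7)^3 - 788 = 0, i.e. α is a root of g(x) = (x - 7)^3 - 788 = x^3 - 21x^2 + 147x - 1131. Since g(x) = h(x - 7) where h(x) = x^3 - 788, and h is irreducible over Q (because 788 is not a perfect cube, so h has no rational root, and a monic cubic with no rational root is irreducible), g is also irreducible (irreducibility is preserved under the substitution x → x - 7). Hence m_α(x) = x^3 - 21x^2 + 147x - 1131.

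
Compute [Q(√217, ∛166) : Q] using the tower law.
[Q(√217, ∛166) : Q] = 6

Let L = Q(√217, ∛166). Since Q(√217) ⊂ L and [Q(√217):Q] = 2, the tower law gives 2 | [L:Q]. Likewise Q(∛166) ⊂ L with [Q(∛166):Q] = 3 (because 166 is not a perfect cube), so 3 | [L:Q]. As gcd(2,3) = 1, [L:Q] is divisible by 6. Conversely L is generated over Q by √217 and ∛166, so [L:Q] ≤ 2·3 = 6. Therefore [Q(√217, ∛166) : Q] = 6.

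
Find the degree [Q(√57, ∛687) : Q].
[Q(√57, ∛687) : Q] = 6

Let L = Q(√57, ∛687). Since Q(√57) ⊂ L and [Q(√57):Q] = 2, the tower law gives 2 | [L:Q]. Likewise Q(∛687) ⊂ L with [Q(∛687):Q] = 3 (because 687 is not a perfect cube), so 3 | [L:Q]. As gcd(2,3) = 1, [L:Q] is divisible by 6. Conversely L is generated over Q by √57 and ∛687, so [L:Q] ≤ 2·3 = 6. Therefore [Q(√57, ∛687) : Q] = 6.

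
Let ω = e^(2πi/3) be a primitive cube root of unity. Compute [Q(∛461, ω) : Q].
[Q(∛461, ω) : Q] = 6

[Q(∛461):Q] = 3 (min poly x^3 - 461, irreducible since 461 is not a perfect cube). [Q(ω):Q] = 2 (min poly x^2 + x + 1). Since Q(∛461) ⊂ R and ω ∉ R, we have ω ∉ Q(∛461), so x^2 + x + 1 remains irreducible over Q(∛461) and [Q(∛461, ω) : Q(∛461)] = 2. By the tower law, [Q(∛461, ω) : Q] = 3 · 2 = 6. (In fact Q(∛461, ω) is the splitting field of x^3 - 461 over Q.)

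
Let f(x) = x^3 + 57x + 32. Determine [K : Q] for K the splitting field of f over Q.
[K : Q] = 6

By the rational root test, any rational root of the monic integer polynomial f(x) = x^3 + 57x + 32 must be an integer dividing the constant term 32, i.e. one of ±{1, 2, 4, 8, 16, 32}. Evaluating: f(1) = 90, f(-1) = -26, f(2) = 154, f(-2) = -90, f(4) = 324, f(-4) = -260, f(8) = 1000, f(-8) = -936, f(16) = 5040, f(-16) = -4976, f(32) = 34624, f(-32) = -34560; none is 0, so f has no rational root and is therefore irreducible over Q (a cubic with no linear factor over a field is irreducible). For an irreducible cubic, the Galois group is A_3 or S_3 according as the discriminant disc(f) = -4a^3 - 27b^2 = -4·(57)^3 - 27·(32)^2 = -768420 is or is not a square in Q. Here disc(f) = -768420 is not a perfect square in Q, so the Galois group of f over Q is not contained in A_3 and must be all of S_3. The splitting field has degree |S_3| = 6 over Q, so [K : Q] = 6.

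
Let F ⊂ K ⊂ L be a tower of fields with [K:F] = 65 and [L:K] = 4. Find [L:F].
[L:F] = 260

The tower law says that for any tower of field extensions F ⊂ K ⊂ L with finite degrees, [L:F] = [L:K] · [K:F]. Here this gives [L:F] = 4 · 65 = 260.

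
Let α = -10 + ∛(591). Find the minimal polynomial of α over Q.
m_α(x) = x^3 + 30x^2 + 300x + 409

Set β = α + 10 = ∛(591), so β^3 = 591. Then (α + 10)^3 - 591 = 0, i.e. α is a root of g(x) = (x + 10)^3 - 591 = x^3 + 30x^2 + 300x + 409. Since g(x) = h(x + 10) where h(x) = x^3 - 591, and h is irreducible over Q (because 591 is not a perfect cube, so h has no rational root, and a monic cubic with no rational root is irreducible), g is also irreducible (irreducibility is preserved under the substitution x → x + 10). Hence m_α(x) = x^3 + 30x^2 + 300x + 409.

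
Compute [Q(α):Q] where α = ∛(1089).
[Q(α):Q] = 3

The minimal polynomial of α is x^3 - 1089, irreducible over Q since 1089 is not a perfect cube (so x^3 - 1089 has no rational root). Hence [Q(α):Q] = deg(m_α) = 3.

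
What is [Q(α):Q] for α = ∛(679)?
[Q(α):Q] = 3

The minimal polynomial of α is x^3 - 679, irreducible over Q since 679 is not a perfect cube (so x^3 - 679 has no rational root). Hence [Q(α):Q] = deg(m_α) = 3.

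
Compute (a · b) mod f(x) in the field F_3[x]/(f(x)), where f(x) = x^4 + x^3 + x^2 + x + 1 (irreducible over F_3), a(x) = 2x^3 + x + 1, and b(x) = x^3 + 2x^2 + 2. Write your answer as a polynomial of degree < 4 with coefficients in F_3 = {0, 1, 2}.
a · b ≡ x^2 + 2 (mod f(x))

Multiply in F_3[x]: a(x)·b(x) = (2x^3 + x + 1)·(x^3 + 2x^2 + 2) = 2x^6 + x^5 + x^4 + x^3 + 2x^2 + 2x + 2. This has degree ≥ 4, so divide by f(x) over F_3: 2x^6 + x^5 + x^4 + x^3 + 2x^2 + 2x + 2 = (2x^2 + 2x)·(x^4 + x^3 + x^2 + x + 1) + (x^2 + 2). Hence a·b ≡ x^2 + 2 (mod f). (F_3[x]/(f) is a field with 3^4 = 81 elements since f is irreducible of degree 4.)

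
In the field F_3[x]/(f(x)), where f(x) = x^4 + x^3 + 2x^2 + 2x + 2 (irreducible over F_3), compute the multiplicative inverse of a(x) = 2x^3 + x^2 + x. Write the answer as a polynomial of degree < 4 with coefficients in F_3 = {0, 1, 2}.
a(x)^(-1) ≡ 2x^3 + 2x^2 + 2x (mod f(x))

Since f is irreducible over F_3, F_3[x]/(f) is a field and a(x) ≠ 0 has an inverse. Apply the extended Euclidean algorithm to f(x) and a(x) in F_3[x]: f(x) = (2x + 1)·a(x) + (2x^2 + x + 2);  a(x) = (x)·(2x^2 + x + 2) + (2x);  (2x^2 + x + 2) = (x + 2)·(2x) + (2). The last nonzero remainder is the constant 2 = gcd(f, a) in F_3. Back-substituting through the division chain expresses 2 = s(x)·a(x) + t(x)·f(x) with s(x) ≡ x^3 + x^2 + x (mod f), so (x^3 + x^2 + x)·a(x) ≡ 2 (mod f). Multiplying by 2^(-1) ≡ 2 in F_3 gives a(x)^(-1) ≡ 2·(x^3 + x^2 + x) ≡ 2x^3 + 2x^2 + 2x (mod f). Check: (2x^3 + x^2 + x)·(2x^3 + 2x^2 + 2x) = x^6 + 2x^4 + x^3 + 2x^2 ≡ 1 (mod x^4 + x^3 + 2x^2 + 2x + 2).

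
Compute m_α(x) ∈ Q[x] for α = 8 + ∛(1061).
m_α(x) = x^3 - 24x^2 + 192x - 1573

Set β = α - 8 = ∛(1061), so β^3 = 1061. Then (α - 8)^3 - 1061 = 0, i.e. α is a root of g(x) = (x - 8)^3 - 1061 = x^3 - 24x^2 + 192x - 1573. Since g(x) = h(x - 8) where h(x) = x^3 - 1061, and h is irreducible over Q (because 1061 is not a perfect cube, so h has no rational root, and a monic cubic with no rational root is irreducible), g is also irreducible (irreducibility is preserved under the substitution x → x - 8). Hence m_α(x) = x^3 - 24x^2 + 192x - 1573.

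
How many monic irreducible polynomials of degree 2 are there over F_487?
There are 118341 monic irreducible polynomials of degree 2 over F_487

Each element of F_{487^2} that lies in no proper subfield is a root of exactly one monic irreducible of degree 2 over F_487, and each such polynomial has 2 distinct roots in F_{487^2}. By Möbius inversion the count is N_487(2) = (1/2) Σ_{d|2} μ(2/d) · 487^d = (1/2)(μ(2)·487^1 + μ(1)·487^2) = 236682/2 = 118341.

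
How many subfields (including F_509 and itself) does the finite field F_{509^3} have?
F_{509^3} has 2 subfields

The subfields of F_{p^n} are exactly the fields F_{p^d} for d | n (each is the fixed field of the unique index-d subgroup of Gal(F_{p^n}/F_p) ≅ Z/nZ). The divisors of n = 3 are {1, 3}, giving 2 subfields: F_{509^1}, F_{509^3}.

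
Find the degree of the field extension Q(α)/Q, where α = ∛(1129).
[Q(α):Q] = 3

The minimal polynomial of α is x^3 - 1129, irreducible over Q since 1129 is not a perfect cube (so x^3 - 1129 has no rational root). Hence [Q(α):Q] = deg(m_α) = 3.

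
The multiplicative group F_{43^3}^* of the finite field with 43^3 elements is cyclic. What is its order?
|F_{43^3}^*| = 79506

F_{43^3} has 43^3 = 79507 elements; its multiplicative group consists of all nonzero elements, so |F_{43^3}^*| = 79507 - 1 = 79506. (It is cyclic since any finite subgroup of the multiplicative group of a field is cyclic.)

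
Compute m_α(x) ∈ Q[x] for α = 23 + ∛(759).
m_α(x) = x^3 - 69x^2 + 1587x - 12926

Set β = α - 23 = ∛(759), so β^3 = 759. Then (α - 23)^3 - 759 = 0, i.e. α is a root of g(x) = (x - 23)^3 - 759 = x^3 - 69x^2 + 1587x - 12926. Since g(x) = h(x - 23) where h(x) = x^3 - 759, and h is irreducible over Q (because 759 is not a perfect cube, so h has no rational root, and a monic cubic with no rational root is irreducible), g is also irreducible (irreducibility is preserved under the substitution x → x - 23). Hence m_α(x) = x^3 - 69x^2 + 1587x - 12926.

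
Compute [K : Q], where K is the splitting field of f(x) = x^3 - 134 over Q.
[K : Q] = 6

The roots of x^3 - 134 are ∛134, ω∛134, ω^2∛134 where ω = e^(2πi/3) is a primitive cube root of unity, so K = Q(∛134, ω). Now [Q(∛134):Q] = 3 (since 134 is not a perfect cube, x^3 - 134 is irreducible) and [Q(ω):Q] = 2. Both 2 and 3 divide [K:Q], and [K:Q] ≤ 3·2 = 6, so [K:Q] = 6. (Equivalently: Q(∛134) ⊂ R but ω ∉ R, so [K : Q(∛134)] = 2.)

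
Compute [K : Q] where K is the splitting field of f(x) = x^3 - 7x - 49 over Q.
[K : Q] = 6

By the rational root test, any rational root of the monic integer polynomial f(x) = x^3 - 7x - 49 must be an integer dividing the constant term -49, i.e. one of ±{1, 7, 49}. Evaluating: f(1) = -55, f(-1) = -43, f(7) = 245, f(-7) = -343, f(49) = 117257, f(-49) = -117355; none is 0, so f has no rational root and is therefore irreducible over Q (a cubic with no linear factor over a field is irreducible). For an irreducible cubic, the Galois group is A_3 or S_3 according as the discriminant disc(f) = -4a^3 - 27b^2 = -4·(-7)^3 - 27·(-49)^2 = -63455 is or is not a square in Q. Here disc(f) = -63455 is not a perfect square in Q, so the Galois group of f over Q is not contained in A_3 and must be all of S_3. The splitting field has degree |S_3| = 6 over Q, so [K : Q] = 6.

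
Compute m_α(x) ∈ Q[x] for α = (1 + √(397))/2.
m_α(x) = x^2 - x - 99

From 2α - 1 = √(397), squaring gives (2α - 1)^2 = 397, i.e. 4α^2 - 4α + 1 = 397, so α^2 - α + (1 - 397)/4 = 0. Since 397 ≡ 1 (mod 4), (1 - 397)/4 = -99 ∈ Z. The polynomial x^2 - x - 99 has discriminant 1 - 4·(-99) = 397, which is not a perfect square in Q (d = 397 is squarefree and ≠ 1), so x^2 - x - 99 is irreducible over Q. It is the minimal polynomial of α.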